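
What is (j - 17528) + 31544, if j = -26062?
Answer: -12046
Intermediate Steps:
(j - 17528) + 31544 = (-26062 - 17528) + 31544 = -43590 + 31544 = -12046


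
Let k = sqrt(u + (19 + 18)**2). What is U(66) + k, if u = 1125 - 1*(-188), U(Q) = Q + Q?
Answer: 132 + 3*sqrt(298) ≈ 183.79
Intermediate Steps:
U(Q) = 2*Q
u = 1313 (u = 1125 + 188 = 1313)
k = 3*sqrt(298) (k = sqrt(1313 + (19 + 18)**2) = sqrt(1313 + 37**2) = sqrt(1313 + 1369) = sqrt(2682) = 3*sqrt(298) ≈ 51.788)
U(66) + k = 2*66 + 3*sqrt(298) = 132 + 3*sqrt(298)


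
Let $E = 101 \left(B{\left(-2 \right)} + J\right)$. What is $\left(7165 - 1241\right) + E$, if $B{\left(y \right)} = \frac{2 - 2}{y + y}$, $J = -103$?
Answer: $-4479$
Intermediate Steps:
$B{\left(y \right)} = 0$ ($B{\left(y \right)} = \frac{0}{2 y} = 0 \frac{1}{2 y} = 0$)
$E = -10403$ ($E = 101 \left(0 - 103\right) = 101 \left(-103\right) = -10403$)
$\left(7165 - 1241\right) + E = \left(7165 - 1241\right) - 10403 = 5924 - 10403 = -4479$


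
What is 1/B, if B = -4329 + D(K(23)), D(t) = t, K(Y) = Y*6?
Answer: -1/4191 ≈ -0.00023861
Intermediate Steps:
K(Y) = 6*Y
B = -4191 (B = -4329 + 6*23 = -4329 + 138 = -4191)
1/B = 1/(-4191) = -1/4191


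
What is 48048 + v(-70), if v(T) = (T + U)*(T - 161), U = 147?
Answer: 30261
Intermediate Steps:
v(T) = (-161 + T)*(147 + T) (v(T) = (T + 147)*(T - 161) = (147 + T)*(-161 + T) = (-161 + T)*(147 + T))
48048 + v(-70) = 48048 + (-23667 + (-70)² - 14*(-70)) = 48048 + (-23667 + 4900 + 980) = 48048 - 17787 = 30261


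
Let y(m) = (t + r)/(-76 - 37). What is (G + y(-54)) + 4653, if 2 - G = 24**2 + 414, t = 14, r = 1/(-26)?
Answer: 10767407/2938 ≈ 3664.9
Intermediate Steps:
r = -1/26 ≈ -0.038462
y(m) = -363/2938 (y(m) = (14 - 1/26)/(-76 - 37) = (363/26)/(-113) = (363/26)*(-1/113) = -363/2938)
G = -988 (G = 2 - (24**2 + 414) = 2 - (576 + 414) = 2 - 1*990 = 2 - 990 = -988)
(G + y(-54)) + 4653 = (-988 - 363/2938) + 4653 = -2903107/2938 + 4653 = 10767407/2938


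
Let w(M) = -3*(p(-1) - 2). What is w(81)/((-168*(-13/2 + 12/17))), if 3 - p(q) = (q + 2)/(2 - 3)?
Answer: -17/2758 ≈ -0.0061639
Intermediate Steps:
p(q) = 5 + q (p(q) = 3 - (q + 2)/(2 - 3) = 3 - (2 + q)/(-1) = 3 - (2 + q)*(-1) = 3 - (-2 - q) = 3 + (2 + q) = 5 + q)
w(M) = -6 (w(M) = -3*((5 - 1) - 2) = -3*(4 - 2) = -3*2 = -6)
w(81)/((-168*(-13/2 + 12/17))) = -6*(-1/(168*(-13/2 + 12/17))) = -6/((-168*(-197/34))) = -6/16548/17 = -6*17/16548 = -17/2758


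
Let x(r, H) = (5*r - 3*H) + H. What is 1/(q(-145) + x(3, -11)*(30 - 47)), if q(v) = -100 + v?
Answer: -1/874 ≈ -0.0011442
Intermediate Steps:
x(r, H) = -2*H + 5*r (x(r, H) = (-3*H + 5*r) + H = -2*H + 5*r)
1/(q(-145) + x(3, -11)*(30 - 47)) = 1/((-100 - 145) + (-2*(-11) + 5*3)*(30 - 47)) = 1/(-245 + (22 + 15)*(-17)) = 1/(-245 + 37*(-17)) = 1/(-245 - 629) = 1/(-874) = -1/874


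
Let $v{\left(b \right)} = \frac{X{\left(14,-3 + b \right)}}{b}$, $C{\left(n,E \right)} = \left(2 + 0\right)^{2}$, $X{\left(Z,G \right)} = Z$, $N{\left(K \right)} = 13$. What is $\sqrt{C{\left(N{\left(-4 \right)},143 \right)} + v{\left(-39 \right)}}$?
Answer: $\frac{\sqrt{5538}}{39} \approx 1.9081$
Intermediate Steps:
$C{\left(n,E \right)} = 4$ ($C{\left(n,E \right)} = 2^{2} = 4$)
$v{\left(b \right)} = \frac{14}{b}$
$\sqrt{C{\left(N{\left(-4 \right)},143 \right)} + v{\left(-39 \right)}} = \sqrt{4 + \frac{14}{-39}} = \sqrt{4 + 14 \left(- \frac{1}{39}\right)} = \sqrt{4 - \frac{14}{39}} = \sqrt{\frac{142}{39}} = \frac{\sqrt{5538}}{39}$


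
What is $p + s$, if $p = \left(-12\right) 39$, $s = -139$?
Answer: $-607$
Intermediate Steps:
$p = -468$
$p + s = -468 - 139 = -607$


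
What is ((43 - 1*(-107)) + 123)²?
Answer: 74529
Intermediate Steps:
((43 - 1*(-107)) + 123)² = ((43 + 107) + 123)² = (150 + 123)² = 273² = 74529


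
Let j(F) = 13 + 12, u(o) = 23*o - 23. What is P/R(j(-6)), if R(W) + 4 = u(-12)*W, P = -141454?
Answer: 141454/7479 ≈ 18.913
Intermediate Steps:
u(o) = -23 + 23*o
j(F) = 25
R(W) = -4 - 299*W (R(W) = -4 + (-23 + 23*(-12))*W = -4 + (-23 - 276)*W = -4 - 299*W)
P/R(j(-6)) = -141454/(-4 - 299*25) = -141454/(-4 - 7475) = -141454/(-7479) = -141454*(-1/7479) = 141454/7479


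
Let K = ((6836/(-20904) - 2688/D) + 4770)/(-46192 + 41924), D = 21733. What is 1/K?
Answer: -484745176344/541709469475 ≈ -0.89484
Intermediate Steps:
K = -541709469475/484745176344 (K = ((6836/(-20904) - 2688/21733) + 4770)/(-46192 + 41924) = ((6836*(-1/20904) - 2688*1/21733) + 4770)/(-4268) = ((-1709/5226 - 2688/21733) + 4770)*(-1/4268) = (-51189185/113576658 + 4770)*(-1/4268) = (541709469475/113576658)*(-1/4268) = -541709469475/484745176344 ≈ -1.1175)
1/K = 1/(-541709469475/484745176344) = -484745176344/541709469475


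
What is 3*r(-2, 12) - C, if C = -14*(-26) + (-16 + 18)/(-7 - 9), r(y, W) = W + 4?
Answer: -2527/8 ≈ -315.88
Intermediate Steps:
r(y, W) = 4 + W
C = 2911/8 (C = 364 + 2/(-16) = 364 + 2*(-1/16) = 364 - ⅛ = 2911/8 ≈ 363.88)
3*r(-2, 12) - C = 3*(4 + 12) - 1*2911/8 = 3*16 - 2911/8 = 48 - 2911/8 = -2527/8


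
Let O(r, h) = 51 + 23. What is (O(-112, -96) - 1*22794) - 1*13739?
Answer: -36459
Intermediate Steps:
O(r, h) = 74
(O(-112, -96) - 1*22794) - 1*13739 = (74 - 1*22794) - 1*13739 = (74 - 22794) - 13739 = -22720 - 13739 = -36459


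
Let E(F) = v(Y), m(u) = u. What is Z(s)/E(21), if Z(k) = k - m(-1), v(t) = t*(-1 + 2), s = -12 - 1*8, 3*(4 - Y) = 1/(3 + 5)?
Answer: -24/5 ≈ -4.8000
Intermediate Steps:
Y = 95/24 (Y = 4 - 1/(3*(3 + 5)) = 4 - 1/3/8 = 4 - 1/3*1/8 = 4 - 1/24 = 95/24 ≈ 3.9583)
s = -20 (s = -12 - 8 = -20)
v(t) = t (v(t) = t*1 = t)
E(F) = 95/24
Z(k) = 1 + k (Z(k) = k - 1*(-1) = k + 1 = 1 + k)
Z(s)/E(21) = (1 - 20)/(95/24) = -19*24/95 = -24/5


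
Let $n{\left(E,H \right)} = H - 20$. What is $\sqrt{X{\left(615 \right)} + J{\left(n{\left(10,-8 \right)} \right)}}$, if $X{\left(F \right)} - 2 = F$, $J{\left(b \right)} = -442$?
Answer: $5 \sqrt{7} \approx 13.229$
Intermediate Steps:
$n{\left(E,H \right)} = -20 + H$
$X{\left(F \right)} = 2 + F$
$\sqrt{X{\left(615 \right)} + J{\left(n{\left(10,-8 \right)} \right)}} = \sqrt{\left(2 + 615\right) - 442} = \sqrt{617 - 442} = \sqrt{175} = 5 \sqrt{7}$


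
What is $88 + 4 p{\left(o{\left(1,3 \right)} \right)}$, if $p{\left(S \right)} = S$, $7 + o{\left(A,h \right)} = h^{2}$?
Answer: $96$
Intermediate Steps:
$o{\left(A,h \right)} = -7 + h^{2}$
$88 + 4 p{\left(o{\left(1,3 \right)} \right)} = 88 + 4 \left(-7 + 3^{2}\right) = 88 + 4 \left(-7 + 9\right) = 88 + 4 \cdot 2 = 88 + 8 = 96$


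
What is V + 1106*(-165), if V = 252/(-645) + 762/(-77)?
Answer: -3021292248/16555 ≈ -1.8250e+5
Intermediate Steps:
V = -170298/16555 (V = 252*(-1/645) + 762*(-1/77) = -84/215 - 762/77 = -170298/16555 ≈ -10.287)
V + 1106*(-165) = -170298/16555 + 1106*(-165) = -170298/16555 - 182490 = -3021292248/16555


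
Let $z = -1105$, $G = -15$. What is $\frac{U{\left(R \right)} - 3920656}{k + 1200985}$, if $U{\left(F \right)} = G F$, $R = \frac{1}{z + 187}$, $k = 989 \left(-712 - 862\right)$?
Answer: $\frac{1199720731}{108844506} \approx 11.022$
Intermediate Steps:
$k = -1556686$ ($k = 989 \left(-1574\right) = -1556686$)
$R = - \frac{1}{918}$ ($R = \frac{1}{-1105 + 187} = \frac{1}{-918} = - \frac{1}{918} \approx -0.0010893$)
$U{\left(F \right)} = - 15 F$
$\frac{U{\left(R \right)} - 3920656}{k + 1200985} = \frac{\left(-15\right) \left(- \frac{1}{918}\right) - 3920656}{-1556686 + 1200985} = \frac{\frac{5}{306} - 3920656}{-355701} = \left(- \frac{1199720731}{306}\right) \left(- \frac{1}{355701}\right) = \frac{1199720731}{108844506}$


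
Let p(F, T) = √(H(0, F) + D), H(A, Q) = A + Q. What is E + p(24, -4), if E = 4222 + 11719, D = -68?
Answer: 15941 + 2*I*√11 ≈ 15941.0 + 6.6332*I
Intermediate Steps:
E = 15941
p(F, T) = √(-68 + F) (p(F, T) = √((0 + F) - 68) = √(F - 68) = √(-68 + F))
E + p(24, -4) = 15941 + √(-68 + 24) = 15941 + √(-44) = 15941 + 2*I*√11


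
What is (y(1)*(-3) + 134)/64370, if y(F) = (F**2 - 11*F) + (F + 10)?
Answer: 131/64370 ≈ 0.0020351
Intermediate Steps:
y(F) = 10 + F**2 - 10*F (y(F) = (F**2 - 11*F) + (10 + F) = 10 + F**2 - 10*F)
(y(1)*(-3) + 134)/64370 = ((10 + 1**2 - 10*1)*(-3) + 134)/64370 = ((10 + 1 - 10)*(-3) + 134)*(1/64370) = (1*(-3) + 134)*(1/64370) = (-3 + 134)*(1/64370) = 131*(1/64370) = 131/64370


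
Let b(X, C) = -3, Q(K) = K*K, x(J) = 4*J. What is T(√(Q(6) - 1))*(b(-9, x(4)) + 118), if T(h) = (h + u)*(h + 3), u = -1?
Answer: 3680 + 230*√35 ≈ 5040.7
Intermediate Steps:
Q(K) = K²
T(h) = (-1 + h)*(3 + h) (T(h) = (h - 1)*(h + 3) = (-1 + h)*(3 + h))
T(√(Q(6) - 1))*(b(-9, x(4)) + 118) = (-3 + (√(6² - 1))² + 2*√(6² - 1))*(-3 + 118) = (-3 + (√(36 - 1))² + 2*√(36 - 1))*115 = (-3 + (√35)² + 2*√35)*115 = (-3 + 35 + 2*√35)*115 = (32 + 2*√35)*115 = 3680 + 230*√35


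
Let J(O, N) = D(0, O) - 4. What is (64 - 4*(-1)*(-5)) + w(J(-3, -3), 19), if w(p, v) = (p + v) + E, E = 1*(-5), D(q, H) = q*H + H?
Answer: 51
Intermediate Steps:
D(q, H) = H + H*q (D(q, H) = H*q + H = H + H*q)
E = -5
J(O, N) = -4 + O (J(O, N) = O*(1 + 0) - 4 = O*1 - 4 = O - 4 = -4 + O)
w(p, v) = -5 + p + v (w(p, v) = (p + v) - 5 = -5 + p + v)
(64 - 4*(-1)*(-5)) + w(J(-3, -3), 19) = (64 - 4*(-1)*(-5)) + (-5 + (-4 - 3) + 19) = (64 + 4*(-5)) + (-5 - 7 + 19) = (64 - 20) + 7 = 44 + 7 = 51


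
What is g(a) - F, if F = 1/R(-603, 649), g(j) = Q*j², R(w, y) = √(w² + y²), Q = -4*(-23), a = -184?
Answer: 3114752 - √784810/784810 ≈ 3.1148e+6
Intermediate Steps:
Q = 92
g(j) = 92*j²
F = √784810/784810 (F = 1/(√((-603)² + 649²)) = 1/(√(363609 + 421201)) = 1/(√784810) = √784810/784810 ≈ 0.0011288)
g(a) - F = 92*(-184)² - √784810/784810 = 92*33856 - √784810/784810 = 3114752 - √784810/784810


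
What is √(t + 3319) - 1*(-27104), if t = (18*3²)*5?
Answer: 27104 + √4129 ≈ 27168.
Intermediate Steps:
t = 810 (t = (18*9)*5 = 162*5 = 810)
√(t + 3319) - 1*(-27104) = √(810 + 3319) - 1*(-27104) = √4129 + 27104 = 27104 + √4129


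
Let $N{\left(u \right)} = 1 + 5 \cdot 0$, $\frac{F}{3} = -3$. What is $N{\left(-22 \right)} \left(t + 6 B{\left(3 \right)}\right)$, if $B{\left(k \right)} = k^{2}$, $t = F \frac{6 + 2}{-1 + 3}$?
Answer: $18$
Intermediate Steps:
$F = -9$ ($F = 3 \left(-3\right) = -9$)
$t = -36$ ($t = - 9 \frac{6 + 2}{-1 + 3} = - 9 \cdot \frac{8}{2} = - 9 \cdot 8 \cdot \frac{1}{2} = \left(-9\right) 4 = -36$)
$N{\left(u \right)} = 1$ ($N{\left(u \right)} = 1 + 0 = 1$)
$N{\left(-22 \right)} \left(t + 6 B{\left(3 \right)}\right) = 1 \left(-36 + 6 \cdot 3^{2}\right) = 1 \left(-36 + 6 \cdot 9\right) = 1 \left(-36 + 54\right) = 1 \cdot 18 = 18$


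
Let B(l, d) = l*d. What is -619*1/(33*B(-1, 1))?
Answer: 619/33 ≈ 18.758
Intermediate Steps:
B(l, d) = d*l
-619*1/(33*B(-1, 1)) = -619/((1*(-1))*33) = -619/((-1*33)) = -619/(-33) = -619*(-1/33) = 619/33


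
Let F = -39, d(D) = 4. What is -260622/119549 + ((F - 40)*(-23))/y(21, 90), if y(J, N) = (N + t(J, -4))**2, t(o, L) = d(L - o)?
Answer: -2085635459/1056334964 ≈ -1.9744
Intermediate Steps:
t(o, L) = 4
y(J, N) = (4 + N)**2 (y(J, N) = (N + 4)**2 = (4 + N)**2)
-260622/119549 + ((F - 40)*(-23))/y(21, 90) = -260622/119549 + ((-39 - 40)*(-23))/((4 + 90)**2) = -260622*1/119549 + (-79*(-23))/(94**2) = -260622/119549 + 1817/8836 = -2085635459/1056334964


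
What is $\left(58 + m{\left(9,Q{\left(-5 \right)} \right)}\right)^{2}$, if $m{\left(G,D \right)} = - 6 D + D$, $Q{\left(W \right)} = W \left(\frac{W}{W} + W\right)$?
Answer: $1764$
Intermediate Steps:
$Q{\left(W \right)} = W \left(1 + W\right)$
$m{\left(G,D \right)} = - 5 D$
$\left(58 + m{\left(9,Q{\left(-5 \right)} \right)}\right)^{2} = \left(58 - 5 \left(- 5 \left(1 - 5\right)\right)\right)^{2} = \left(58 - 5 \left(\left(-5\right) \left(-4\right)\right)\right)^{2} = \left(58 - 100\right)^{2} = \left(-42\right)^{2} = 1764$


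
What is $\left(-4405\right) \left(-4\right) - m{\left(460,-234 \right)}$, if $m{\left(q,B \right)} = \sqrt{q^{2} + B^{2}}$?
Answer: $17620 - 2 \sqrt{66589} \approx 17104.0$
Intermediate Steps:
$m{\left(q,B \right)} = \sqrt{B^{2} + q^{2}}$
$\left(-4405\right) \left(-4\right) - m{\left(460,-234 \right)} = \left(-4405\right) \left(-4\right) - \sqrt{\left(-234\right)^{2} + 460^{2}} = 17620 - \sqrt{54756 + 211600} = 17620 - \sqrt{266356} = 17620 - 2 \sqrt{66589}$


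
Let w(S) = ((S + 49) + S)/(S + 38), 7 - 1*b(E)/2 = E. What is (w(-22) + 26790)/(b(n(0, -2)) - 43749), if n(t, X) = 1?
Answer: -428645/699792 ≈ -0.61253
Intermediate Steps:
b(E) = 14 - 2*E
w(S) = (49 + 2*S)/(38 + S) (w(S) = ((49 + S) + S)/(38 + S) = (49 + 2*S)/(38 + S))
(w(-22) + 26790)/(b(n(0, -2)) - 43749) = ((49 + 2*(-22))/(38 - 22) + 26790)/((14 - 2*1) - 43749) = ((49 - 44)/16 + 26790)/((14 - 2) - 43749) = ((1/16)*5 + 26790)/(12 - 43749) = (5/16 + 26790)/(-43737) = (428645/16)*(-1/43737) = -428645/699792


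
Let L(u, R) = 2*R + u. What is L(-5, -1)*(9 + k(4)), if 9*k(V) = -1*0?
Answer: -63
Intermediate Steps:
L(u, R) = u + 2*R
k(V) = 0 (k(V) = (-1*0)/9 = (1/9)*0 = 0)
L(-5, -1)*(9 + k(4)) = (-5 + 2*(-1))*(9 + 0) = (-5 - 2)*9 = -7*9 = -63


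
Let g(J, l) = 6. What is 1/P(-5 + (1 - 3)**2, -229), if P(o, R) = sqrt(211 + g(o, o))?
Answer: sqrt(217)/217 ≈ 0.067884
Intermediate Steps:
P(o, R) = sqrt(217) (P(o, R) = sqrt(211 + 6) = sqrt(217))
1/P(-5 + (1 - 3)**2, -229) = 1/(sqrt(217)) = sqrt(217)/217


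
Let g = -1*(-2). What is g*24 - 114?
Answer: -66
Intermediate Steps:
g = 2
g*24 - 114 = 2*24 - 114 = 48 - 114 = -66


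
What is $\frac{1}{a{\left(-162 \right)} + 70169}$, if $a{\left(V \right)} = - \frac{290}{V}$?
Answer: $\frac{81}{5683834} \approx 1.4251 \cdot 10^{-5}$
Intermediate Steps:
$\frac{1}{a{\left(-162 \right)} + 70169} = \frac{1}{- \frac{290}{-162} + 70169} = \frac{1}{\left(-290\right) \left(- \frac{1}{162}\right) + 70169} = \frac{1}{\frac{145}{81} + 70169} = \frac{1}{\frac{5683834}{81}} = \frac{81}{5683834}$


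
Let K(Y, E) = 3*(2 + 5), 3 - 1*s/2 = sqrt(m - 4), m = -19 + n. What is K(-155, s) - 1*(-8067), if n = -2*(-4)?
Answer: 8088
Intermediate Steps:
n = 8
m = -11 (m = -19 + 8 = -11)
s = 6 - 2*I*sqrt(15) (s = 6 - 2*sqrt(-11 - 4) = 6 - 2*I*sqrt(15) ≈ 6.0 - 7.746*I)
K(Y, E) = 21 (K(Y, E) = 3*7 = 21)
K(-155, s) - 1*(-8067) = 21 - 1*(-8067) = 21 + 8067 = 8088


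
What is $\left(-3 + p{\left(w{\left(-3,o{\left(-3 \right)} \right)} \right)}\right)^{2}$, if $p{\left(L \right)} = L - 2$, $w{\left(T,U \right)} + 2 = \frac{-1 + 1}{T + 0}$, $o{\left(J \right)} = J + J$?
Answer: $49$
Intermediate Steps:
$o{\left(J \right)} = 2 J$
$w{\left(T,U \right)} = -2$ ($w{\left(T,U \right)} = -2 + \frac{-1 + 1}{T + 0} = -2 + \frac{0}{T} = -2 + 0 = -2$)
$p{\left(L \right)} = -2 + L$
$\left(-3 + p{\left(w{\left(-3,o{\left(-3 \right)} \right)} \right)}\right)^{2} = \left(-3 - 4\right)^{2} = \left(-7\right)^{2} = 49$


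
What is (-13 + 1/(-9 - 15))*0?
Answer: 0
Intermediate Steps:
(-13 + 1/(-9 - 15))*0 = (-13 + 1/(-24))*0 = (-13 - 1/24)*0 = -313/24*0 = 0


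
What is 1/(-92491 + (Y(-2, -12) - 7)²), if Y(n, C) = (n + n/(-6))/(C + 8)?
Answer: -144/13312463 ≈ -1.0817e-5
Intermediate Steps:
Y(n, C) = 5*n/(6*(8 + C)) (Y(n, C) = (n + n*(-⅙))/(8 + C) = (n - n/6)/(8 + C) = (5*n/6)/(8 + C) = 5*n/(6*(8 + C)))
1/(-92491 + (Y(-2, -12) - 7)²) = 1/(-92491 + ((⅚)*(-2)/(8 - 12) - 7)²) = 1/(-92491 + ((⅚)*(-2)/(-4) - 7)²) = 1/(-92491 + ((⅚)*(-2)*(-¼) - 7)²) = 1/(-92491 + (5/12 - 7)²) = 1/(-92491 + (-79/12)²) = 1/(-92491 + 6241/144) = 1/(-13312463/144) = -144/13312463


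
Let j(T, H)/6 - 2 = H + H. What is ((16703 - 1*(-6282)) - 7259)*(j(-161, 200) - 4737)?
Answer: -36562950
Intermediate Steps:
j(T, H) = 12 + 12*H (j(T, H) = 12 + 6*(H + H) = 12 + 6*(2*H) = 12 + 12*H)
((16703 - 1*(-6282)) - 7259)*(j(-161, 200) - 4737) = ((16703 - 1*(-6282)) - 7259)*((12 + 12*200) - 4737) = ((16703 + 6282) - 7259)*((12 + 2400) - 4737) = (22985 - 7259)*(2412 - 4737) = 15726*(-2325) = -36562950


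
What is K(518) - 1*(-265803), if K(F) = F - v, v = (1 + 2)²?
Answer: 266312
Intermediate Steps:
v = 9 (v = 3² = 9)
K(F) = -9 + F (K(F) = F - 1*9 = F - 9 = -9 + F)
K(518) - 1*(-265803) = (-9 + 518) - 1*(-265803) = 509 + 265803 = 266312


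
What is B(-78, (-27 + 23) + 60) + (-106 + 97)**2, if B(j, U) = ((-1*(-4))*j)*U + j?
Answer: -17469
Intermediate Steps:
B(j, U) = j + 4*U*j (B(j, U) = (4*j)*U + j = 4*U*j + j = j + 4*U*j)
B(-78, (-27 + 23) + 60) + (-106 + 97)**2 = -78*(1 + 4*((-27 + 23) + 60)) + (-106 + 97)**2 = -78*(1 + 4*(-4 + 60)) + (-9)**2 = -78*(1 + 4*56) + 81 = -78*(1 + 224) + 81 = -78*225 + 81 = -17550 + 81 = -17469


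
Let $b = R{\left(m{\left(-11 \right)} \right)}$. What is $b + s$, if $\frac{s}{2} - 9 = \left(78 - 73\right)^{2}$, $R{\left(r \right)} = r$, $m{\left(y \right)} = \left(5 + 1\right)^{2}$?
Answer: $104$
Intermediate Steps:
$m{\left(y \right)} = 36$ ($m{\left(y \right)} = 6^{2} = 36$)
$b = 36$
$s = 68$ ($s = 18 + 2 \left(78 - 73\right)^{2} = 18 + 2 \cdot 5^{2} = 18 + 2 \cdot 25 = 18 + 50 = 68$)
$b + s = 36 + 68 = 104$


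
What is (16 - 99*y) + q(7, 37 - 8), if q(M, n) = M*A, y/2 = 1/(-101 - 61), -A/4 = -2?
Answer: 659/9 ≈ 73.222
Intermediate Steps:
A = 8 (A = -4*(-2) = 8)
y = -1/81 (y = 2/(-101 - 61) = 2/(-162) = 2*(-1/162) = -1/81 ≈ -0.012346)
q(M, n) = 8*M (q(M, n) = M*8 = 8*M)
(16 - 99*y) + q(7, 37 - 8) = (16 - 99*(-1/81)) + 8*7 = (16 + 11/9) + 56 = 155/9 + 56 = 659/9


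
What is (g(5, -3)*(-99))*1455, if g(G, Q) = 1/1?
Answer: -144045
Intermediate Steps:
g(G, Q) = 1
(g(5, -3)*(-99))*1455 = (1*(-99))*1455 = -99*1455 = -144045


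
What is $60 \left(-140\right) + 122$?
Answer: $-8278$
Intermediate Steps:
$60 \left(-140\right) + 122 = -8400 + 122 = -8278$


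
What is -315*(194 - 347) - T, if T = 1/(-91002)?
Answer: 4385841391/91002 ≈ 48195.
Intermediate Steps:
T = -1/91002 ≈ -1.0989e-5
-315*(194 - 347) - T = -315*(194 - 347) - 1*(-1/91002) = -315*(-153) + 1/91002 = 48195 + 1/91002 = 4385841391/91002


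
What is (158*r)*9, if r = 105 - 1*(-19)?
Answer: 176328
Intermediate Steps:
r = 124 (r = 105 + 19 = 124)
(158*r)*9 = (158*124)*9 = 19592*9 = 176328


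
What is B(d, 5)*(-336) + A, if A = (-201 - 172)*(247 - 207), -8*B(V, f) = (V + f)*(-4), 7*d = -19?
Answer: -15304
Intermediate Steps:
d = -19/7 (d = (⅐)*(-19) = -19/7 ≈ -2.7143)
B(V, f) = V/2 + f/2 (B(V, f) = -(V + f)*(-4)/8 = -(-4*V - 4*f)/8 = V/2 + f/2)
A = -14920 (A = -373*40 = -14920)
B(d, 5)*(-336) + A = ((½)*(-19/7) + (½)*5)*(-336) - 14920 = (-19/14 + 5/2)*(-336) - 14920 = (8/7)*(-336) - 14920 = -384 - 14920 = -15304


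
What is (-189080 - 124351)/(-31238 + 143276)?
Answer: -104477/37346 ≈ -2.7975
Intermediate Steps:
(-189080 - 124351)/(-31238 + 143276) = -313431/112038 = -313431*1/112038 = -104477/37346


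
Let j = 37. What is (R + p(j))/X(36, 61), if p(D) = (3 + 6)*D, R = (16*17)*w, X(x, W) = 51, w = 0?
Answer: 111/17 ≈ 6.5294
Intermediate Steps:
R = 0 (R = (16*17)*0 = 272*0 = 0)
p(D) = 9*D
(R + p(j))/X(36, 61) = (0 + 9*37)/51 = (0 + 333)*(1/51) = 333*(1/51) = 111/17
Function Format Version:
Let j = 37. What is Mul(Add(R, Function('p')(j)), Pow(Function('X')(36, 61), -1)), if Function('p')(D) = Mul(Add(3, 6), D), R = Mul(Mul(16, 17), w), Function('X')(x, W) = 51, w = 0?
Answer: Rational(111, 17) ≈ 6.5294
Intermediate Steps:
R = 0 (R = Mul(Mul(16, 17), 0) = Mul(272, 0) = 0)
Function('p')(D) = Mul(9, D)
Mul(Add(R, Function('p')(j)), Pow(Function('X')(36, 61), -1)) = Mul(Add(0, Mul(9, 37)), Pow(51, -1)) = Mul(Add(0, 333), Rational(1, 51)) = Mul(333, Rational(1, 51)) = Rational(111, 17)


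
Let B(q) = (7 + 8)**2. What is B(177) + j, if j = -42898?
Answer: -42673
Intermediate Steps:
B(q) = 225 (B(q) = 15**2 = 225)
B(177) + j = 225 - 42898 = -42673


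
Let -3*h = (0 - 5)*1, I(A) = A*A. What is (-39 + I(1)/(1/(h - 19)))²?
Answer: 28561/9 ≈ 3173.4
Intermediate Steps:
I(A) = A²
h = 5/3 (h = -(0 - 5)/3 = -(-5)/3 = -⅓*(-5) = 5/3 ≈ 1.6667)
(-39 + I(1)/(1/(h - 19)))² = (-39 + 1²/(1/(5/3 - 19)))² = (-39 + 1/1/(-52/3))² = (-39 + 1/(-3/52))² = (-39 + 1*(-52/3))² = (-39 - 52/3)² = (-169/3)² = 28561/9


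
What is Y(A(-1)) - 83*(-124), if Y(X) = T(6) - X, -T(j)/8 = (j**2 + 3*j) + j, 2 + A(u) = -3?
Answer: 9817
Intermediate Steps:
A(u) = -5 (A(u) = -2 - 3 = -5)
T(j) = -32*j - 8*j**2 (T(j) = -8*((j**2 + 3*j) + j) = -8*(j**2 + 4*j) = -32*j - 8*j**2)
Y(X) = -480 - X (Y(X) = -8*6*(4 + 6) - X = -8*6*10 - X = -480 - X)
Y(A(-1)) - 83*(-124) = (-480 - 1*(-5)) - 83*(-124) = (-480 + 5) + 10292 = -475 + 10292 = 9817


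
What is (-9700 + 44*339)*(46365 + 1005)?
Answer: 247081920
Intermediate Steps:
(-9700 + 44*339)*(46365 + 1005) = (-9700 + 14916)*47370 = 5216*47370 = 247081920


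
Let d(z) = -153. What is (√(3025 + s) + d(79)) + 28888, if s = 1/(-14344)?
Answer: 28735 + √155598688014/7172 ≈ 28790.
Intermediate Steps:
s = -1/14344 ≈ -6.9716e-5
(√(3025 + s) + d(79)) + 28888 = (√(3025 - 1/14344) - 153) + 28888 = (√(43390599/14344) - 153) + 28888 = (√155598688014/7172 - 153) + 28888 = (-153 + √155598688014/7172) + 28888 = 28735 + √155598688014/7172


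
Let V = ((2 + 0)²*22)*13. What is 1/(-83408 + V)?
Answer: -1/82264 ≈ -1.2156e-5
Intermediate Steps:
V = 1144 (V = (2²*22)*13 = (4*22)*13 = 88*13 = 1144)
1/(-83408 + V) = 1/(-83408 + 1144) = 1/(-82264) = -1/82264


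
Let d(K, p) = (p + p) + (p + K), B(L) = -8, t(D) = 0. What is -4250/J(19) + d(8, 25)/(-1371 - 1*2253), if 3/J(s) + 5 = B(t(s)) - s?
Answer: 54762639/1208 ≈ 45333.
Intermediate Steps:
d(K, p) = K + 3*p (d(K, p) = 2*p + (K + p) = K + 3*p)
J(s) = 3/(-13 - s) (J(s) = 3/(-5 + (-8 - s)) = 3/(-13 - s))
-4250/J(19) + d(8, 25)/(-1371 - 1*2253) = -4250/((-3/(13 + 19))) + (8 + 3*25)/(-1371 - 1*2253) = -4250/((-3/32)) + (8 + 75)/(-1371 - 2253) = -4250/((-3*1/32)) + 83/(-3624) = -4250/(-3/32) + 83*(-1/3624) = -4250*(-32/3) - 83/3624 = 136000/3 - 83/3624 = 54762639/1208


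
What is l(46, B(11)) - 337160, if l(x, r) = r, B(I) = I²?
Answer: -337039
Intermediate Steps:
l(46, B(11)) - 337160 = 11² - 337160 = 121 - 337160 = -337039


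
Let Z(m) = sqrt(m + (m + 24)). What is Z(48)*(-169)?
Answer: -338*sqrt(30) ≈ -1851.3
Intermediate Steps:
Z(m) = sqrt(24 + 2*m) (Z(m) = sqrt(m + (24 + m)) = sqrt(24 + 2*m))
Z(48)*(-169) = sqrt(24 + 2*48)*(-169) = sqrt(24 + 96)*(-169) = sqrt(120)*(-169) = (2*sqrt(30))*(-169) = -338*sqrt(30)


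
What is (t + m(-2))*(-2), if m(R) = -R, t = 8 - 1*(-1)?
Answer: -22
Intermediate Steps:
t = 9 (t = 8 + 1 = 9)
(t + m(-2))*(-2) = (9 - 1*(-2))*(-2) = (9 + 2)*(-2) = 11*(-2) = -22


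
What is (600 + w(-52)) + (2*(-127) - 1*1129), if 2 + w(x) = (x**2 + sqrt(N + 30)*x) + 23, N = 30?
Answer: 1942 - 104*sqrt(15) ≈ 1539.2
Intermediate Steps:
w(x) = 21 + x**2 + 2*x*sqrt(15) (w(x) = -2 + ((x**2 + sqrt(30 + 30)*x) + 23) = -2 + ((x**2 + sqrt(60)*x) + 23) = -2 + ((x**2 + (2*sqrt(15))*x) + 23) = -2 + ((x**2 + 2*x*sqrt(15)) + 23) = -2 + (23 + x**2 + 2*x*sqrt(15)) = 21 + x**2 + 2*x*sqrt(15))
(600 + w(-52)) + (2*(-127) - 1*1129) = (600 + (21 + (-52)**2 + 2*(-52)*sqrt(15))) + (2*(-127) - 1*1129) = (600 + (21 + 2704 - 104*sqrt(15))) + (-254 - 1129) = (600 + (2725 - 104*sqrt(15))) - 1383 = (3325 - 104*sqrt(15)) - 1383 = 1942 - 104*sqrt(15)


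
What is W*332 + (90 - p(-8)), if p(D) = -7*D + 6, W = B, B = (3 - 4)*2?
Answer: -636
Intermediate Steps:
B = -2 (B = -1*2 = -2)
W = -2
p(D) = 6 - 7*D
W*332 + (90 - p(-8)) = -2*332 + (90 - (6 - 7*(-8))) = -664 + (90 - (6 + 56)) = -664 + (90 - 1*62) = -664 + (90 - 62) = -664 + 28 = -636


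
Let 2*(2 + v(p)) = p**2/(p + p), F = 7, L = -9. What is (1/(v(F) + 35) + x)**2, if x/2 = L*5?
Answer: 156400036/19321 ≈ 8094.8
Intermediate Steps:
x = -90 (x = 2*(-9*5) = 2*(-45) = -90)
v(p) = -2 + p/4 (v(p) = -2 + (p**2/(p + p))/2 = -2 + (p**2/((2*p)))/2 = -2 + ((1/(2*p))*p**2)/2 = -2 + (p/2)/2 = -2 + p/4)
(1/(v(F) + 35) + x)**2 = (1/((-2 + (1/4)*7) + 35) - 90)**2 = (1/((-2 + 7/4) + 35) - 90)**2 = (1/(-1/4 + 35) - 90)**2 = (1/(139/4) - 90)**2 = (4/139 - 90)**2 = (-12506/139)**2 = 156400036/19321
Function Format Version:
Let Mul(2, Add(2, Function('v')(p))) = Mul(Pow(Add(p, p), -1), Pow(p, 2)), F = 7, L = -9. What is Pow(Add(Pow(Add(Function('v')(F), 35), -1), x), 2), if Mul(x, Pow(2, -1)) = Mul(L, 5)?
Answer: Rational(156400036, 19321) ≈ 8094.8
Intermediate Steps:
x = -90 (x = Mul(2, Mul(-9, 5)) = Mul(2, -45) = -90)
Function('v')(p) = Add(-2, Mul(Rational(1, 4), p)) (Function('v')(p) = Add(-2, Mul(Rational(1, 2), Mul(Pow(Add(p, p), -1), Pow(p, 2)))) = Add(-2, Mul(Rational(1, 2), Mul(Pow(Mul(2, p), -1), Pow(p, 2)))) = Add(-2, Mul(Rational(1, 2), Mul(Mul(Rational(1, 2), Pow(p, -1)), Pow(p, 2)))) = Add(-2, Mul(Rational(1, 2), Mul(Rational(1, 2), p))) = Add(-2, Mul(Rational(1, 4), p)))
Pow(Add(Pow(Add(Function('v')(F), 35), -1), x), 2) = Pow(Add(Pow(Add(Add(-2, Mul(Rational(1, 4), 7)), 35), -1), -90), 2) = Pow(Add(Pow(Add(Add(-2, Rational(7, 4)), 35), -1), -90), 2) = Pow(Add(Pow(Add(Rational(-1, 4), 35), -1), -90), 2) = Pow(Add(Pow(Rational(139, 4), -1), -90), 2) = Pow(Add(Rational(4, 139), -90), 2) = Pow(Rational(-12506, 139), 2) = Rational(156400036, 19321)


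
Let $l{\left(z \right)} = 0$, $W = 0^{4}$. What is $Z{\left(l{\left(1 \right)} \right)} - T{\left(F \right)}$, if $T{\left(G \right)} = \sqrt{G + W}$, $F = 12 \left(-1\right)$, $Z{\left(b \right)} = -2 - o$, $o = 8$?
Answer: $-10 - 2 i \sqrt{3} \approx -10.0 - 3.4641 i$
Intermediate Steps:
$W = 0$
$Z{\left(b \right)} = -10$ ($Z{\left(b \right)} = -2 - 8 = -10$)
$F = -12$
$T{\left(G \right)} = \sqrt{G}$ ($T{\left(G \right)} = \sqrt{G + 0} = \sqrt{G}$)
$Z{\left(l{\left(1 \right)} \right)} - T{\left(F \right)} = -10 - \sqrt{-12} = -10 - 2 i \sqrt{3}$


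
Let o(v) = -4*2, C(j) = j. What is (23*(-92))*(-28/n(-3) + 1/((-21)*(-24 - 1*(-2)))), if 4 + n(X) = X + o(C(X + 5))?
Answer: -1522462/385 ≈ -3954.4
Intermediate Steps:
o(v) = -8
n(X) = -12 + X (n(X) = -4 + (X - 8) = -4 + (-8 + X) = -12 + X)
(23*(-92))*(-28/n(-3) + 1/((-21)*(-24 - 1*(-2)))) = (23*(-92))*(-28/(-12 - 3) + 1/((-21)*(-24 - 1*(-2)))) = -2116*(-28/(-15) - 1/(21*(-24 + 2))) = -2116*(-28*(-1/15) - 1/21/(-22)) = -2116*(28/15 - 1/21*(-1/22)) = -2116*(28/15 + 1/462) = -2116*1439/770 = -1522462/385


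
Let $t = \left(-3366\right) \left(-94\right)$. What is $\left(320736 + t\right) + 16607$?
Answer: $653747$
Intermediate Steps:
$t = 316404$
$\left(320736 + t\right) + 16607 = \left(320736 + 316404\right) + 16607 = 637140 + 16607 = 653747$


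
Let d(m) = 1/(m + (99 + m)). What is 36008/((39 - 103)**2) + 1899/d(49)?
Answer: 191545237/512 ≈ 3.7411e+5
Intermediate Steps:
d(m) = 1/(99 + 2*m)
36008/((39 - 103)**2) + 1899/d(49) = 36008/((39 - 103)**2) + 1899/(1/(99 + 2*49)) = 36008/((-64)**2) + 1899/(1/(99 + 98)) = 36008/4096 + 1899/(1/197) = 36008*(1/4096) + 1899/(1/197) = 4501/512 + 1899*197 = 4501/512 + 374103 = 191545237/512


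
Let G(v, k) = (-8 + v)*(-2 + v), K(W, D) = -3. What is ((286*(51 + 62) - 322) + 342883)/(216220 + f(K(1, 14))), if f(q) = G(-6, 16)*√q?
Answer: 20264084345/11687781508 - 2624153*I*√3/2921945377 ≈ 1.7338 - 0.0015555*I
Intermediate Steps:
f(q) = 112*√q (f(q) = (16 + (-6)² - 10*(-6))*√q = (16 + 36 + 60)*√q = 112*√q)
((286*(51 + 62) - 322) + 342883)/(216220 + f(K(1, 14))) = ((286*(51 + 62) - 322) + 342883)/(216220 + 112*√(-3)) = ((286*113 - 322) + 342883)/(216220 + 112*(I*√3)) = ((32318 - 322) + 342883)/(216220 + 112*I*√3) = (31996 + 342883)/(216220 + 112*I*√3) = 374879/(216220 + 112*I*√3)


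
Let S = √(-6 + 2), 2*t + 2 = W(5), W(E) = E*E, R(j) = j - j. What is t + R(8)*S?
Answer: 23/2 ≈ 11.500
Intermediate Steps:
R(j) = 0
W(E) = E²
t = 23/2 (t = -1 + (½)*5² = -1 + (½)*25 = -1 + 25/2 = 23/2 ≈ 11.500)
S = 2*I (S = √(-4) = 2*I ≈ 2.0*I)
t + R(8)*S = 23/2 + 0*(2*I) = 23/2 + 0 = 23/2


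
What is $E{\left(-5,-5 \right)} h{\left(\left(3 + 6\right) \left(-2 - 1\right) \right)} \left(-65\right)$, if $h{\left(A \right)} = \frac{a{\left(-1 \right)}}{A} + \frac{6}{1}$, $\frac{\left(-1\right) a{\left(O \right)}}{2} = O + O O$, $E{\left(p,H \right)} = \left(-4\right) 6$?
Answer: $9360$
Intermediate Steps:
$E{\left(p,H \right)} = -24$
$a{\left(O \right)} = - 2 O - 2 O^{2}$ ($a{\left(O \right)} = - 2 \left(O + O O\right) = - 2 \left(O + O^{2}\right) = - 2 O - 2 O^{2}$)
$h{\left(A \right)} = 6$ ($h{\left(A \right)} = \frac{\left(-2\right) \left(-1\right) \left(1 - 1\right)}{A} + \frac{6}{1} = \frac{\left(-2\right) \left(-1\right) 0}{A} + 6 \cdot 1 = \frac{0}{A} + 6 = 0 + 6 = 6$)
$E{\left(-5,-5 \right)} h{\left(\left(3 + 6\right) \left(-2 - 1\right) \right)} \left(-65\right) = \left(-24\right) 6 \left(-65\right) = \left(-144\right) \left(-65\right) = 9360$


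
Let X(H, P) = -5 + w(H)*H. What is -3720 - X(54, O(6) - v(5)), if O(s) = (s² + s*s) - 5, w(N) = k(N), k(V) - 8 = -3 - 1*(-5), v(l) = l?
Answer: -4255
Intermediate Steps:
k(V) = 10 (k(V) = 8 + (-3 - 1*(-5)) = 8 + (-3 + 5) = 8 + 2 = 10)
w(N) = 10
O(s) = -5 + 2*s² (O(s) = (s² + s²) - 5 = 2*s² - 5 = -5 + 2*s²)
X(H, P) = -5 + 10*H
-3720 - X(54, O(6) - v(5)) = -3720 - (-5 + 10*54) = -3720 - (-5 + 540) = -3720 - 1*535 = -3720 - 535 = -4255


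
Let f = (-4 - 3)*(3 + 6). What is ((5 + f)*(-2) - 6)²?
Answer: 12100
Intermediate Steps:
f = -63 (f = -7*9 = -63)
((5 + f)*(-2) - 6)² = ((5 - 63)*(-2) - 6)² = (-58*(-2) - 6)² = (116 - 6)² = 110² = 12100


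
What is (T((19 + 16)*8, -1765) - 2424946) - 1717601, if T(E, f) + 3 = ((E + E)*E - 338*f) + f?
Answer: -3390945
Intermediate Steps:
T(E, f) = -3 - 337*f + 2*E**2 (T(E, f) = -3 + (((E + E)*E - 338*f) + f) = -3 + (((2*E)*E - 338*f) + f) = -3 + ((2*E**2 - 338*f) + f) = -3 + ((-338*f + 2*E**2) + f) = -3 + (-337*f + 2*E**2) = -3 - 337*f + 2*E**2)
(T((19 + 16)*8, -1765) - 2424946) - 1717601 = ((-3 - 337*(-1765) + 2*((19 + 16)*8)**2) - 2424946) - 1717601 = ((-3 + 594805 + 2*(35*8)**2) - 2424946) - 1717601 = ((-3 + 594805 + 2*280**2) - 2424946) - 1717601 = ((-3 + 594805 + 2*78400) - 2424946) - 1717601 = ((-3 + 594805 + 156800) - 2424946) - 1717601 = (751602 - 2424946) - 1717601 = -1673344 - 1717601 = -3390945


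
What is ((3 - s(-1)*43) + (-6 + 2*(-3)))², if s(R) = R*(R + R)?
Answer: 9025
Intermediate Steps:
s(R) = 2*R² (s(R) = R*(2*R) = 2*R²)
((3 - s(-1)*43) + (-6 + 2*(-3)))² = ((3 - 2*(-1)²*43) + (-6 + 2*(-3)))² = ((3 - 2*1*43) + (-6 - 6))² = ((3 - 2*43) - 12)² = ((3 - 1*86) - 12)² = ((3 - 86) - 12)² = (-83 - 12)² = (-95)² = 9025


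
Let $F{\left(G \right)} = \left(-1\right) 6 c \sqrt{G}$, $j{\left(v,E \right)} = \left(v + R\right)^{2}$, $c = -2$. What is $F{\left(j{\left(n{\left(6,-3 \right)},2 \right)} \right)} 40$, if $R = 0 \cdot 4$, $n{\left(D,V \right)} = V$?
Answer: $1440$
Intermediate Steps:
$R = 0$
$j{\left(v,E \right)} = v^{2}$ ($j{\left(v,E \right)} = \left(v + 0\right)^{2} = v^{2}$)
$F{\left(G \right)} = 12 \sqrt{G}$ ($F{\left(G \right)} = \left(-1\right) 6 \left(-2\right) \sqrt{G} = \left(-6\right) \left(-2\right) \sqrt{G} = 12 \sqrt{G}$)
$F{\left(j{\left(n{\left(6,-3 \right)},2 \right)} \right)} 40 = 12 \sqrt{\left(-3\right)^{2}} \cdot 40 = 12 \sqrt{9} \cdot 40 = 12 \cdot 3 \cdot 40 = 36 \cdot 40 = 1440$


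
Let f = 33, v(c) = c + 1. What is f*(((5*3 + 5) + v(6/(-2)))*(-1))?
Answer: -594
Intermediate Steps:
v(c) = 1 + c
f*(((5*3 + 5) + v(6/(-2)))*(-1)) = 33*(((5*3 + 5) + (1 + 6/(-2)))*(-1)) = 33*(((15 + 5) + (1 + 6*(-½)))*(-1)) = 33*((20 + (1 - 3))*(-1)) = 33*((20 - 2)*(-1)) = 33*(18*(-1)) = 33*(-18) = -594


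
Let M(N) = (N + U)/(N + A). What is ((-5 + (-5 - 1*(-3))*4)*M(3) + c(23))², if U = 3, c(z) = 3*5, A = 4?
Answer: 729/49 ≈ 14.878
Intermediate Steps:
c(z) = 15
M(N) = (3 + N)/(4 + N) (M(N) = (N + 3)/(N + 4) = (3 + N)/(4 + N))
((-5 + (-5 - 1*(-3))*4)*M(3) + c(23))² = ((-5 + (-5 - 1*(-3))*4)*((3 + 3)/(4 + 3)) + 15)² = ((-5 + (-5 + 3)*4)*(6/7) + 15)² = ((-5 - 2*4)*((⅐)*6) + 15)² = ((-5 - 8)*(6/7) + 15)² = (-13*6/7 + 15)² = (-78/7 + 15)² = (27/7)² = 729/49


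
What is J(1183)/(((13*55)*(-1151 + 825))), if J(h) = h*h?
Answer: -107653/17930 ≈ -6.0041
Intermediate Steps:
J(h) = h²
J(1183)/(((13*55)*(-1151 + 825))) = 1183²/(((13*55)*(-1151 + 825))) = 1399489/((715*(-326))) = 1399489/(-233090) = 1399489*(-1/233090) = -107653/17930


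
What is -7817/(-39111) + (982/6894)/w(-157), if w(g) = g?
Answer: 1403730914/7055350623 ≈ 0.19896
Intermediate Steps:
-7817/(-39111) + (982/6894)/w(-157) = -7817/(-39111) + (982/6894)/(-157) = -7817*(-1/39111) + (982*(1/6894))*(-1/157) = 7817/39111 + (491/3447)*(-1/157) = 7817/39111 - 491/541179 = 1403730914/7055350623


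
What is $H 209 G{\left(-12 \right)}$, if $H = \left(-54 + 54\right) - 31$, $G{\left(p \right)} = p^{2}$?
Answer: $-932976$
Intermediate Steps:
$H = -31$ ($H = 0 - 31 = -31$)
$H 209 G{\left(-12 \right)} = \left(-31\right) 209 \left(-12\right)^{2} = \left(-6479\right) 144 = -932976$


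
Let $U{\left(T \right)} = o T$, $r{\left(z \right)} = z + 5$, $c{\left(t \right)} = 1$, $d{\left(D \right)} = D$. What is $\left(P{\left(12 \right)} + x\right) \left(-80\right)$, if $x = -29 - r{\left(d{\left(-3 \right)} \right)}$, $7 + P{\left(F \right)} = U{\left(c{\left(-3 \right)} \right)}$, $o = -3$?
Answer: $3280$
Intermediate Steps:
$r{\left(z \right)} = 5 + z$
$U{\left(T \right)} = - 3 T$
$P{\left(F \right)} = -10$ ($P{\left(F \right)} = -7 - 3 = -10$)
$x = -31$ ($x = -29 - \left(5 - 3\right) = -29 - 2 = -31$)
$\left(P{\left(12 \right)} + x\right) \left(-80\right) = \left(-10 - 31\right) \left(-80\right) = \left(-41\right) \left(-80\right) = 3280$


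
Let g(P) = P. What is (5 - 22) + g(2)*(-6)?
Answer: -29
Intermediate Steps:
(5 - 22) + g(2)*(-6) = (5 - 22) + 2*(-6) = -17 - 12 = -29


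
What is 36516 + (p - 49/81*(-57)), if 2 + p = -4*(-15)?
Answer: 988429/27 ≈ 36609.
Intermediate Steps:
p = 58 (p = -2 - 4*(-15) = -2 + 60 = 58)
36516 + (p - 49/81*(-57)) = 36516 + (58 - 49/81*(-57)) = 36516 + (58 + 931/27) = 36516 + 2497/27 = 988429/27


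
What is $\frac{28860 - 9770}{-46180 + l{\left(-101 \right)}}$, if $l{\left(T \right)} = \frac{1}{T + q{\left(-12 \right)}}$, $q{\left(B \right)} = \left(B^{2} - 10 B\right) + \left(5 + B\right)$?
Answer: $- \frac{2978040}{7204079} \approx -0.41338$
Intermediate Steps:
$q{\left(B \right)} = 5 + B^{2} - 9 B$
$l{\left(T \right)} = \frac{1}{257 + T}$ ($l{\left(T \right)} = \frac{1}{T + \left(5 + \left(-12\right)^{2} - -108\right)} = \frac{1}{T + \left(5 + 144 + 108\right)} = \frac{1}{T + 257} = \frac{1}{257 + T}$)
$\frac{28860 - 9770}{-46180 + l{\left(-101 \right)}} = \frac{28860 - 9770}{-46180 + \frac{1}{257 - 101}} = \frac{19090}{-46180 + \frac{1}{156}} = \frac{19090}{- \frac{7204079}{156}} = 19090 \left(- \frac{156}{7204079}\right) = - \frac{2978040}{7204079}$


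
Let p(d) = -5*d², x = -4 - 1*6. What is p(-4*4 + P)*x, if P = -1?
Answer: 14450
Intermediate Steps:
x = -10 (x = -4 - 6 = -10)
p(-4*4 + P)*x = -5*(-4*4 - 1)²*(-10) = -5*(-16 - 1)²*(-10) = -5*(-17)²*(-10) = -5*289*(-10) = -1445*(-10) = 14450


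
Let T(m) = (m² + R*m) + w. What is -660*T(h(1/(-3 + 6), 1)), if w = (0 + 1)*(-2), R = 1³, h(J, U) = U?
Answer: 0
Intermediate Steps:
R = 1
w = -2 (w = 1*(-2) = -2)
T(m) = -2 + m + m² (T(m) = (m² + 1*m) - 2 = (m² + m) - 2 = (m + m²) - 2 = -2 + m + m²)
-660*T(h(1/(-3 + 6), 1)) = -660*(-2 + 1 + 1²) = -660*(-2 + 1 + 1) = -660*0 = 0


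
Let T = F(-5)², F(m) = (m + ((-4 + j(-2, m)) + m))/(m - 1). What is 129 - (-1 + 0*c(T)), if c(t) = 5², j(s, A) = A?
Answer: 130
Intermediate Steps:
F(m) = (-4 + 3*m)/(-1 + m) (F(m) = (m + ((-4 + m) + m))/(m - 1) = (m + (-4 + 2*m))/(-1 + m) = (-4 + 3*m)/(-1 + m))
T = 361/36 (T = ((-4 + 3*(-5))/(-1 - 5))² = ((-4 - 15)/(-6))² = (-⅙*(-19))² = (19/6)² = 361/36 ≈ 10.028)
c(t) = 25
129 - (-1 + 0*c(T)) = 129 - (-1 + 0*25) = 129 - (-1 + 0) = 129 - 1*(-1) = 129 + 1 = 130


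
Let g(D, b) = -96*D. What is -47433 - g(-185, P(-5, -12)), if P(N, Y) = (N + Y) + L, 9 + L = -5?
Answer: -65193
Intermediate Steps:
L = -14 (L = -9 - 5 = -14)
P(N, Y) = -14 + N + Y (P(N, Y) = (N + Y) - 14 = -14 + N + Y)
-47433 - g(-185, P(-5, -12)) = -47433 - (-96)*(-185) = -47433 - 1*17760 = -47433 - 17760 = -65193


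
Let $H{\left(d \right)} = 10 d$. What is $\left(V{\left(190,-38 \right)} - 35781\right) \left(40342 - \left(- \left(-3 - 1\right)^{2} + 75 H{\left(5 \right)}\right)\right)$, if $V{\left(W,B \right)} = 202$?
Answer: $-1302476032$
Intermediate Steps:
$\left(V{\left(190,-38 \right)} - 35781\right) \left(40342 - \left(- \left(-3 - 1\right)^{2} + 75 H{\left(5 \right)}\right)\right) = \left(202 - 35781\right) \left(40342 - \left(- \left(-3 - 1\right)^{2} + 75 \cdot 10 \cdot 5\right)\right) = - 35579 \left(40342 + \left(\left(-4\right)^{2} - 3750\right)\right) = - 35579 \left(40342 + \left(16 - 3750\right)\right) = - 35579 \left(40342 - 3734\right) = \left(-35579\right) 36608 = -1302476032$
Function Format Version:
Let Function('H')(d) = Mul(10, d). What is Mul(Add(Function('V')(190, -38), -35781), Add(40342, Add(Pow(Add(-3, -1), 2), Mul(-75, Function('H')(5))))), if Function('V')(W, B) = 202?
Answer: -1302476032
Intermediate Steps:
Mul(Add(Function('V')(190, -38), -35781), Add(40342, Add(Pow(Add(-3, -1), 2), Mul(-75, Function('H')(5))))) = Mul(Add(202, -35781), Add(40342, Add(Pow(Add(-3, -1), 2), Mul(-75, Mul(10, 5))))) = Mul(-35579, Add(40342, Add(Pow(-4, 2), Mul(-75, 50)))) = Mul(-35579, Add(40342, Add(16, -3750))) = Mul(-35579, Add(40342, -3734)) = Mul(-35579, 36608) = -1302476032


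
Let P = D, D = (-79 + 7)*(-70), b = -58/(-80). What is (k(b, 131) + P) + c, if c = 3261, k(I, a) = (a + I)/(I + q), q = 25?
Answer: 8546998/1029 ≈ 8306.1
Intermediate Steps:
b = 29/40 (b = -58*(-1/80) = 29/40 ≈ 0.72500)
k(I, a) = (I + a)/(25 + I) (k(I, a) = (a + I)/(I + 25) = (I + a)/(25 + I))
D = 5040 (D = -72*(-70) = 5040)
P = 5040
(k(b, 131) + P) + c = ((29/40 + 131)/(25 + 29/40) + 5040) + 3261 = ((5269/40)/(1029/40) + 5040) + 3261 = ((40/1029)*(5269/40) + 5040) + 3261 = (5269/1029 + 5040) + 3261 = 5191429/1029 + 3261 = 8546998/1029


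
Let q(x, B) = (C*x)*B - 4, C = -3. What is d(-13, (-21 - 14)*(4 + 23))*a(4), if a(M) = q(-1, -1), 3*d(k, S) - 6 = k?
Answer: 49/3 ≈ 16.333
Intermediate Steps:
d(k, S) = 2 + k/3
q(x, B) = -4 - 3*B*x (q(x, B) = (-3*x)*B - 4 = -3*B*x - 4 = -4 - 3*B*x)
a(M) = -7 (a(M) = -4 - 3*(-1)*(-1) = -4 - 3 = -7)
d(-13, (-21 - 14)*(4 + 23))*a(4) = (2 + (⅓)*(-13))*(-7) = (2 - 13/3)*(-7) = -7/3*(-7) = 49/3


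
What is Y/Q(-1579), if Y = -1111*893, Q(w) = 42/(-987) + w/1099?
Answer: 51246129319/76411 ≈ 6.7066e+5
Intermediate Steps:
Q(w) = -2/47 + w/1099 (Q(w) = 42*(-1/987) + w*(1/1099) = -2/47 + w/1099)
Y = -992123
Y/Q(-1579) = -992123/(-2/47 + (1/1099)*(-1579)) = -992123/(-2/47 - 1579/1099) = -992123/(-76411/51653) = -992123*(-51653/76411) = 51246129319/76411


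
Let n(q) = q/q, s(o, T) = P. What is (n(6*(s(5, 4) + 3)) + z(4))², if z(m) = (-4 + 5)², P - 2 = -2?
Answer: 4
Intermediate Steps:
P = 0 (P = 2 - 2 = 0)
s(o, T) = 0
z(m) = 1 (z(m) = 1² = 1)
n(q) = 1
(n(6*(s(5, 4) + 3)) + z(4))² = (1 + 1)² = 2² = 4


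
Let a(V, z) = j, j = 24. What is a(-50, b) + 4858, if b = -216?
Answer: 4882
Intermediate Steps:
a(V, z) = 24
a(-50, b) + 4858 = 24 + 4858 = 4882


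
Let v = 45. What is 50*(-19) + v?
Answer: -905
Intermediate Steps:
50*(-19) + v = 50*(-19) + 45 = -950 + 45 = -905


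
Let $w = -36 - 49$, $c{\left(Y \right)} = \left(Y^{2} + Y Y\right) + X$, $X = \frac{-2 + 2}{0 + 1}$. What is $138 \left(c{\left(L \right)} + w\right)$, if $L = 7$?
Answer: $1794$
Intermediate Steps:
$X = 0$ ($X = \frac{0}{1} = 0 \cdot 1 = 0$)
$c{\left(Y \right)} = 2 Y^{2}$ ($c{\left(Y \right)} = \left(Y^{2} + Y Y\right) + 0 = \left(Y^{2} + Y^{2}\right) + 0 = 2 Y^{2} + 0 = 2 Y^{2}$)
$w = -85$ ($w = -36 - 49 = -85$)
$138 \left(c{\left(L \right)} + w\right) = 138 \left(2 \cdot 7^{2} - 85\right) = 138 \left(2 \cdot 49 - 85\right) = 138 \left(98 - 85\right) = 138 \cdot 13 = 1794$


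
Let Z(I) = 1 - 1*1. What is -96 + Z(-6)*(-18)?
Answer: -96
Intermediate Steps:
Z(I) = 0 (Z(I) = 1 - 1 = 0)
-96 + Z(-6)*(-18) = -96 + 0*(-18) = -96 + 0 = -96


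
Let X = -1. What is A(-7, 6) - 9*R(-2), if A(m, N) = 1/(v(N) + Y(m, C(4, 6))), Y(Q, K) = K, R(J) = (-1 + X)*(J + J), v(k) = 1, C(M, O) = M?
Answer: -359/5 ≈ -71.800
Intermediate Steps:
R(J) = -4*J (R(J) = (-1 - 1)*(J + J) = -4*J)
A(m, N) = 1/5 (A(m, N) = 1/(1 + 4) = 1/5)
A(-7, 6) - 9*R(-2) = 1/5 - (-36)*(-2) = 1/5 - 9*8 = 1/5 - 72 = -359/5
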